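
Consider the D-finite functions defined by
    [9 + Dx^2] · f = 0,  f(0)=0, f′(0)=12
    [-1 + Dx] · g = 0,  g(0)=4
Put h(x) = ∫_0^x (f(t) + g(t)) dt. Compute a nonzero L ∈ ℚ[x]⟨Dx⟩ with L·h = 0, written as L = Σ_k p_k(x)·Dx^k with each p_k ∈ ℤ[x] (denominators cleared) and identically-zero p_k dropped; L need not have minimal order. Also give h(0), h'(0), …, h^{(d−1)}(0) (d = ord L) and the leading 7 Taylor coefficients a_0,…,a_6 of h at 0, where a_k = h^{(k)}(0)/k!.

L = -9·Dx + 9·Dx^2 - Dx^3 + Dx^4  (order 4).
h: a_k = 0, 4, 8, 2/3, -13/3, 1/30, 61/45, …
ICs: h(0) = 0, h′(0) = 4, h′′(0) = 16, h′′′(0) = 4.

f: a_k = 0, 12, 0, -18, 0, 81/10, 0, …
g: a_k = 4, 4, 2, 2/3, 1/6, 1/30, 1/180, …
h₀=f+g: left-lcm gives L₀, ord ≤ 3.
Integrate: L := L₀·Dx.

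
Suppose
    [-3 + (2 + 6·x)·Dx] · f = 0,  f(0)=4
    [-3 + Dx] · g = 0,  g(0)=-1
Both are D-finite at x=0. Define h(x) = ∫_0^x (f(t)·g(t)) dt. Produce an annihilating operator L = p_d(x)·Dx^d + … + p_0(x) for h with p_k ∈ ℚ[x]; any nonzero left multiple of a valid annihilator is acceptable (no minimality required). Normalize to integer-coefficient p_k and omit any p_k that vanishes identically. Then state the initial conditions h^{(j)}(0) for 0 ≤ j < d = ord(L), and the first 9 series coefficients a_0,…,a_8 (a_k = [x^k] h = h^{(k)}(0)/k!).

f: a_k = 4, 6, -9/2, 27/4, -405/32, 1701/64, -15309/256, 72171/512, -2814669/8192, …
g: a_k = -1, -3, -9/2, -9/2, -27/8, -81/40, -81/80, -243/560, -729/4480, …
Sym-product of L_f,L_g gives L₀ (≤ ord 1).
Integrate: L := L₀·Dx.
L = (-9 - 18·x)·Dx + (2 + 6·x)·Dx^2  (order 2).
h: a_k = 0, -4, -9, -21/2, -153/16, -891/160, -2889/640, 7209/8960, -818667/143360, …
ICs: h(0) = 0, h′(0) = -4.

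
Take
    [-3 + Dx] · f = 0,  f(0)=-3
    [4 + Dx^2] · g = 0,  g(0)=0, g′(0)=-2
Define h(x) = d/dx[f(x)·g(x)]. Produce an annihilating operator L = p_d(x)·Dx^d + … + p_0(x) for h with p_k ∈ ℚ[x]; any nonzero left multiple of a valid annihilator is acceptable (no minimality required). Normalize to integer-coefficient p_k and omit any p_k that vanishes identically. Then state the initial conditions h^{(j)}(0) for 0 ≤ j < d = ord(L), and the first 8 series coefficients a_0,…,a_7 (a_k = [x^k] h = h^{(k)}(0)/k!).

L = 13 - 6·Dx + Dx^2  (order 2).
h: a_k = 6, 36, 69, 60, 61/4, -207/10, -3277/120, -17, …
ICs: h(0) = 6, h′(0) = 36.

f: a_k = -3, -9, -27/2, -27/2, -81/8, -243/40, -243/80, -729/560, …
g: a_k = 0, -2, 0, 4/3, 0, -4/15, 0, 8/315, …
Product ⇒ symmetric product L₀, ord ≤ 2.
h=h₀': d/dx-closure on L₀ ⇒ L.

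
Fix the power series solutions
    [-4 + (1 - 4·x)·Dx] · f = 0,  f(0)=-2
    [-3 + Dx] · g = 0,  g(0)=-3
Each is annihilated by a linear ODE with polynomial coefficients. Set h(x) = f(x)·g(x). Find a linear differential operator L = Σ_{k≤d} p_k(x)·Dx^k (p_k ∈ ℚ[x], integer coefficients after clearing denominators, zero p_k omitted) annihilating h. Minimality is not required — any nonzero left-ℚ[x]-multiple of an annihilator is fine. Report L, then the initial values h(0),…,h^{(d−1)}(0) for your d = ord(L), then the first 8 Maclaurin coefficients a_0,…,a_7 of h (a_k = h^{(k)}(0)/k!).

f: a_k = -2, -8, -32, -128, -512, -2048, -8192, -32768, …
g: a_k = -3, -9, -27/2, -27/2, -81/8, -243/40, -243/80, -729/560, …
L₀ := L_f ⊗_s L_g (sym. prod.), ord ≤ 1.
L = (7 - 12·x) + (-1 + 4·x)·Dx  (order 1).
h: a_k = 6, 42, 195, 807, 12993/4, 260103/20, 2081067/40, 11654121/56, …
ICs: h(0) = 6.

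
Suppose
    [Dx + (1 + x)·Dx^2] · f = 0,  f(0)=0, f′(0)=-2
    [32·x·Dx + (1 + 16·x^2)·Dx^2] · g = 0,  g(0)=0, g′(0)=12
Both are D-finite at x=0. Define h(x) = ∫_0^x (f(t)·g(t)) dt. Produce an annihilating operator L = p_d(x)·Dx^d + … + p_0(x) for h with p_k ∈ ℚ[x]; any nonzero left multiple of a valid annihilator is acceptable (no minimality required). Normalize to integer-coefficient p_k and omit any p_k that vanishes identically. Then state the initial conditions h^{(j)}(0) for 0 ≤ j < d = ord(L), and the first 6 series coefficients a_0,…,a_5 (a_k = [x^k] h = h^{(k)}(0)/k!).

f: a_k = 0, -2, 1, -2/3, 1/2, -2/5, …
g: a_k = 0, 12, 0, -64, 0, 3072/5, …
f·g: L₀ = L_f ⊗_s L_g, ord ≤ 2·2.
Integrate: L := L₀·Dx.
L = (4224 + 8384·x + 204800·x^2 + 531456·x^3 + 491520·x^4 + 212992·x^5 + 262144·x^7)·Dx^2 + (4098 + 28864·x + 258368·x^2 + 1045504·x^3 + 1798144·x^4 + 1523712·x^5 + 573440·x^6 + 786432·x^7 + 917504·x^8)·Dx^3 + (132 + 8644·x + 37632·x^2 + 196032·x^3 + 614400·x^4 + 955392·x^5 + 786432·x^6 + 540672·x^7 + 786432·x^8 + 524288·x^9)·Dx^4 + (65 + 258·x + 2497·x^2 + 8576·x^3 + 30336·x^4 + 76800·x^5 + 118272·x^6 + 98304·x^7 + 98304·x^8 + 131072·x^9 + 65536·x^10)·Dx^5  (order 5).
h: a_k = 0, 0, 0, -8, 3, 24, …
ICs: h(0) = 0, h′(0) = 0, h′′(0) = 0, h′′′(0) = -48, h′′′′(0) = 72.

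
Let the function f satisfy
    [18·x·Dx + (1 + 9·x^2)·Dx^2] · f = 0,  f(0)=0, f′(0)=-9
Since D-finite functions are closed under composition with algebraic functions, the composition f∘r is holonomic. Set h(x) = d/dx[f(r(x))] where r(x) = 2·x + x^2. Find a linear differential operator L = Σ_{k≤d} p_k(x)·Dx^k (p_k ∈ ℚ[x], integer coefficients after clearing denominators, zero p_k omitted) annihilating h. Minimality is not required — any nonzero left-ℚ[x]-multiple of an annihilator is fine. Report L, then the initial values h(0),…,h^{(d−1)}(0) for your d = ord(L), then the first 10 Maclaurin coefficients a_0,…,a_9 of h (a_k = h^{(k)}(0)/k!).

L = (-1 + 72·x + 144·x^2 + 108·x^3 + 27·x^4) + (1 + x + 36·x^2 + 72·x^3 + 45·x^4 + 9·x^5)·Dx  (order 1).
h: a_k = -18, -18, 648, 1296, -22518, -69822, 758160, 3312576, -24577506, -145918098, …
ICs: h(0) = -18.

f: a_k = 0, -9, 0, 27, 0, -729/5, 0, 6561/7, 0, -6561, …
h₀=f(r): pull back L_f along r ⇒ L₀.
Differentiate: ansatz ord ≤ ord L₀ ⇒ L.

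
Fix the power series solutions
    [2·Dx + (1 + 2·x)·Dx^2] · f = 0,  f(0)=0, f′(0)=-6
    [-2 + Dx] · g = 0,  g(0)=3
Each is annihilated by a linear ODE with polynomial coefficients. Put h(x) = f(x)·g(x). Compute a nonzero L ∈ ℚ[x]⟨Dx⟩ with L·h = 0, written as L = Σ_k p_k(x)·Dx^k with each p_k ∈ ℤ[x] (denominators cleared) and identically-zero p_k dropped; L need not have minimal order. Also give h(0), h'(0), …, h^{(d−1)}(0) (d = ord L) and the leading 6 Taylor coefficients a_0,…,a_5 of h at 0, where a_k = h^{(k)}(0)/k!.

L = 8·x + (-2 - 8·x)·Dx + (1 + 2·x)·Dx^2  (order 2).
h: a_k = 0, -18, -18, -24, 0, -108/5, …
ICs: h(0) = 0, h′(0) = -18.

f: a_k = 0, -6, 6, -8, 12, -96/5, …
g: a_k = 3, 6, 6, 4, 2, 4/5, …
h₀=f·g: eliminate ⇒ L₀, order ≤ 2·1.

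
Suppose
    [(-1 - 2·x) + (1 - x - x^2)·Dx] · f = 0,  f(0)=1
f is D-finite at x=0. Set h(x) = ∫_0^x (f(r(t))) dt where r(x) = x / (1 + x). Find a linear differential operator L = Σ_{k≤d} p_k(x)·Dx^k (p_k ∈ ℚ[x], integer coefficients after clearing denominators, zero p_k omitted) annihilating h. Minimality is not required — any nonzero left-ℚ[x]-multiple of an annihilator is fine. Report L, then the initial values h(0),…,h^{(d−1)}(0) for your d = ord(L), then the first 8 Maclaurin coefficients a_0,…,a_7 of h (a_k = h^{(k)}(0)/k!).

f: a_k = 1, 1, 2, 3, 5, 8, 13, 21, …
f∘r: x↦r, Dx↦Dx/r' in L_f ⇒ L₀.
Integrate: L := L₀·Dx.
L = (1 + 3·x)·Dx + (-1 - 2·x + x^3)·Dx^2  (order 2).
h: a_k = 0, 1, 1/2, 1/3, 0, 1/5, -1/6, 2/7, …
ICs: h(0) = 0, h′(0) = 1.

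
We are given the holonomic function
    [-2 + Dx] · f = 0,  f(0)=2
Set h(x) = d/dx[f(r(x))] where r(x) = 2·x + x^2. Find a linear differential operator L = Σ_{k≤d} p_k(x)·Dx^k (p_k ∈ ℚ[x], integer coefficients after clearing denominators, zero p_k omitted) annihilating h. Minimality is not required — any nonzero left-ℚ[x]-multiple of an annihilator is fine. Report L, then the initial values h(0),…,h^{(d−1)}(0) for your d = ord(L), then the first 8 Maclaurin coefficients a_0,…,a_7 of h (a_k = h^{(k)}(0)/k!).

L = (5 + 8·x + 4·x^2) + (-1 - x)·Dx  (order 1).
h: a_k = 8, 40, 112, 688/3, 1136/3, 7984/15, 5920/9, 230176/315, …
ICs: h(0) = 8.

f: a_k = 2, 4, 4, 8/3, 4/3, 8/15, 8/45, 16/315, …
Substitute x→r, Dx→(1/r')Dx; clear ⇒ L₀.
Differentiate: ansatz ord ≤ ord L₀ ⇒ L.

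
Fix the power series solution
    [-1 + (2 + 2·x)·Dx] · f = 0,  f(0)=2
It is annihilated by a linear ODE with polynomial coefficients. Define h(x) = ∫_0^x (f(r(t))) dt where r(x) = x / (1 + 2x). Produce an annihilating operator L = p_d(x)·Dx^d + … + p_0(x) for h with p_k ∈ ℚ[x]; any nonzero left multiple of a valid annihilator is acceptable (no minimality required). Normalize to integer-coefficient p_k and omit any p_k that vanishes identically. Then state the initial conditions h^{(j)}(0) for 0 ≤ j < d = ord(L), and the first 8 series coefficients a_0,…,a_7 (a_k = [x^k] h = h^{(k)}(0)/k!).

f: a_k = 2, 1, -1/4, 1/8, -5/64, 7/128, -21/512, 33/1024, …
f∘r: x↦r, Dx↦Dx/r' in L_f ⇒ L₀.
Integrate: L := L₀·Dx.
L = -Dx + (2 + 10·x + 12·x^2)·Dx^2  (order 2).
h: a_k = 0, 2, 1/2, -3/4, 41/32, -757/320, 1181/256, -33645/3584, …
ICs: h(0) = 0, h′(0) = 2.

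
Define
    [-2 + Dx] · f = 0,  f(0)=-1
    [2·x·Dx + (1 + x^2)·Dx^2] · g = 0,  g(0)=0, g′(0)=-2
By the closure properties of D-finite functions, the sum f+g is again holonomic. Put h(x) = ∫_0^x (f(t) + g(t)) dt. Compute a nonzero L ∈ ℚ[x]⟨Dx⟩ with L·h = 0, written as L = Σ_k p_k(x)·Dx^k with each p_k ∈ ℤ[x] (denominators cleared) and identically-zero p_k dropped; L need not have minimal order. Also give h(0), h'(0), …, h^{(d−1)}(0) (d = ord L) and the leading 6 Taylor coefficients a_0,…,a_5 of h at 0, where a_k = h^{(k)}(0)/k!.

f: a_k = -1, -2, -2, -4/3, -2/3, -4/15, …
g: a_k = 0, -2, 0, 2/3, 0, -2/5, …
h₀=f+g: left-lcm gives L₀, ord ≤ 3.
∫: right-multiply L₀ by Dx.
L = (2 - 4·x - 6·x^2 - 4·x^3)·Dx^2 + (-3 - x^2 - 2·x^4)·Dx^3 + (1 + x + 2·x^2 + x^3 + x^4)·Dx^4  (order 4).
h: a_k = 0, -1, -2, -2/3, -1/6, -2/15, …
ICs: h(0) = 0, h′(0) = -1, h′′(0) = -4, h′′′(0) = -4.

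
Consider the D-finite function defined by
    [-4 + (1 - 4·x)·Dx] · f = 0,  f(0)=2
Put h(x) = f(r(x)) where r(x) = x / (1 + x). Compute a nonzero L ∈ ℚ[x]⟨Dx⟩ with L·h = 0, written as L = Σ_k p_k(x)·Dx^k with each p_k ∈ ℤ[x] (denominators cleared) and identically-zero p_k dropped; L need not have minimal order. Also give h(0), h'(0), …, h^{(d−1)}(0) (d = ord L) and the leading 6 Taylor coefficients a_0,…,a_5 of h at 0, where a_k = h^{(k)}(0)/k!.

f: a_k = 2, 8, 32, 128, 512, 2048, …
Change of var in L_f (x↦r) gives L₀.
L = 4 + (-1 + 2·x + 3·x^2)·Dx  (order 1).
h: a_k = 2, 8, 24, 72, 216, 648, …
ICs: h(0) = 2.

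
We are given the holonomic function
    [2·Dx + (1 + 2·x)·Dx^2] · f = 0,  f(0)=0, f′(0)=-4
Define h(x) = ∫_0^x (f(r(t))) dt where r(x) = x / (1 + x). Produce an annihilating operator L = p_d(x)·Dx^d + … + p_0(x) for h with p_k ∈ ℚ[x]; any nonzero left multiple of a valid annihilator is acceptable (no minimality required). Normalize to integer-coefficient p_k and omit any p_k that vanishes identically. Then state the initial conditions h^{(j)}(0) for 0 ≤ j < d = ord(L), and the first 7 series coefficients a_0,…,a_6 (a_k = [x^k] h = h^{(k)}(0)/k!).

f: a_k = 0, -4, 4, -16/3, 8, -64/5, 64/3, …
L₀ from L_f via x↦r, Dx↦r'^{-1}Dx.
Integrate: L := L₀·Dx.
L = (4 + 6·x)·Dx^2 + (1 + 4·x + 3·x^2)·Dx^3  (order 3).
h: a_k = 0, 0, -2, 8/3, -13/3, 8, -242/15, …
ICs: h(0) = 0, h′(0) = 0, h′′(0) = -4.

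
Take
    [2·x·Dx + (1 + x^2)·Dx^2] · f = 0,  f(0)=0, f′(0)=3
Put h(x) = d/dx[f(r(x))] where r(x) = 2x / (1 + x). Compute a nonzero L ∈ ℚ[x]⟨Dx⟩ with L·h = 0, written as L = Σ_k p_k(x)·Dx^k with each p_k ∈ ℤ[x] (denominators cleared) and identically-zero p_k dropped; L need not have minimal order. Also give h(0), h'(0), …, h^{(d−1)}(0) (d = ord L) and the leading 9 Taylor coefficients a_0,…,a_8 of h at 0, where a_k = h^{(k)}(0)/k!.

L = (2 + 10·x) + (1 + 2·x + 5·x^2)·Dx  (order 1).
h: a_k = 6, -12, -6, 72, -114, -132, 834, -1008, -2154, …
ICs: h(0) = 6.

f: a_k = 0, 3, 0, -1, 0, 3/5, 0, -3/7, 0, …
Substitute x→r, Dx→(1/r')Dx; clear ⇒ L₀.
h₀' ⇒ L via d/dx closure of L₀.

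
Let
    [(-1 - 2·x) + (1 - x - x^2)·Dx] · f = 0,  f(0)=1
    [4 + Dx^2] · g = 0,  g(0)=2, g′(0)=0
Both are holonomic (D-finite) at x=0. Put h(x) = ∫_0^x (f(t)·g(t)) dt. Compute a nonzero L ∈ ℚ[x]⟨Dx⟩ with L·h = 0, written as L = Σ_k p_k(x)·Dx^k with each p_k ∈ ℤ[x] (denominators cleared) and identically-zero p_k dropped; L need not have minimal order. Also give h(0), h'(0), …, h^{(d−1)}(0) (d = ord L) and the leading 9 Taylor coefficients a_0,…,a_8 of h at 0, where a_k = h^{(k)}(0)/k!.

f: a_k = 1, 1, 2, 3, 5, 8, 13, 21, 34, …
g: a_k = 2, 0, -4, 0, 4/3, 0, -8/45, 0, 4/315, …
f·g: L₀ = L_f ⊗_s L_g, ord ≤ 1·2.
∫: right-multiply L₀ by Dx.
L = (-2 + 4·x + 4·x^2)·Dx + (2 + 4·x)·Dx^2 + (-1 + x + x^2)·Dx^3  (order 3).
h: a_k = 0, 2, 1, 0, 1/2, 2/3, 8/9, 382/315, 311/180, …
ICs: h(0) = 0, h′(0) = 2, h′′(0) = 2.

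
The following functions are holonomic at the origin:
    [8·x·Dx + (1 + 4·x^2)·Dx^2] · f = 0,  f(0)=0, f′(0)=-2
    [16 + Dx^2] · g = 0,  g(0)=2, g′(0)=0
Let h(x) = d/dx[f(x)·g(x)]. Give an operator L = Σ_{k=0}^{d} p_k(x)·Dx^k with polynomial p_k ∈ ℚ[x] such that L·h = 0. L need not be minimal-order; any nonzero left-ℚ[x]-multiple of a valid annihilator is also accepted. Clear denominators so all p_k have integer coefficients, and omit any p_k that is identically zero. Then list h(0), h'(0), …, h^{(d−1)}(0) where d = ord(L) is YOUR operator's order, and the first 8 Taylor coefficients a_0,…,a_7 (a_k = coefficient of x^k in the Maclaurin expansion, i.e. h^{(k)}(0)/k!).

f: a_k = 0, -2, 0, 8/3, 0, -32/5, 0, 128/7, …
g: a_k = 2, 0, -16, 0, 64/3, 0, -512/45, 0, …
L₀ := L_f ⊗_s L_g (sym. prod.), ord ≤ 4.
Derive L from L₀ (diff closure).
L = (4096 + 58368·x^2 + 354304·x^4 + 983040·x^6 + 1867776·x^8 + 2621440·x^10 + 2097152·x^12) + (1984·x + 30208·x^3 + 158720·x^5 + 409600·x^7 + 655360·x^9 + 524288·x^11)·Dx + (336 + 5216·x^2 + 34560·x^4 + 114176·x^6 + 249856·x^8 + 360448·x^10 + 262144·x^12)·Dx^2 + (124·x + 1888·x^3 + 9920·x^5 + 25600·x^7 + 40960·x^9 + 32768·x^11)·Dx^3 + (5 + 98·x^2 + 776·x^4 + 3296·x^6 + 8320·x^8 + 12288·x^10 + 8192·x^12)·Dx^4  (order 4).
h: a_k = -4, 0, 112, 0, -1472/3, 0, 68864/45, 0, …
ICs: h(0) = -4, h′(0) = 0, h′′(0) = 224, h′′′(0) = 0.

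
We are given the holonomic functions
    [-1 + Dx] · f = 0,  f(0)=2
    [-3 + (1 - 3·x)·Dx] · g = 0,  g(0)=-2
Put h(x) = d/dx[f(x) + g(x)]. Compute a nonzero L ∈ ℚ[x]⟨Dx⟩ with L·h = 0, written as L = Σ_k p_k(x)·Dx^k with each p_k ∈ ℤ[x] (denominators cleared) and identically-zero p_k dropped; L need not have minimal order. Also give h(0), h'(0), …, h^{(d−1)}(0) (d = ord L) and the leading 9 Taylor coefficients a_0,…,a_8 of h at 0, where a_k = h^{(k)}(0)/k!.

L = (48 + 18·x) + (-53 - 6·x + 9·x^2)·Dx + (5 - 12·x - 9·x^2)·Dx^2  (order 2).
h: a_k = -4, -34, -161, -1943/3, -29159/12, -524879/60, -11022479/360, -264539519/2520, -7142567039/20160, …
ICs: h(0) = -4, h′(0) = -34.

f: a_k = 2, 2, 1, 1/3, 1/12, 1/60, 1/360, 1/2520, 1/20160, …
g: a_k = -2, -6, -18, -54, -162, -486, -1458, -4374, -13122, …
Weyl lclm of L_f,L_g ⇒ L₀ (ord ≤ 2).
h=h₀': d/dx-closure on L₀ ⇒ L.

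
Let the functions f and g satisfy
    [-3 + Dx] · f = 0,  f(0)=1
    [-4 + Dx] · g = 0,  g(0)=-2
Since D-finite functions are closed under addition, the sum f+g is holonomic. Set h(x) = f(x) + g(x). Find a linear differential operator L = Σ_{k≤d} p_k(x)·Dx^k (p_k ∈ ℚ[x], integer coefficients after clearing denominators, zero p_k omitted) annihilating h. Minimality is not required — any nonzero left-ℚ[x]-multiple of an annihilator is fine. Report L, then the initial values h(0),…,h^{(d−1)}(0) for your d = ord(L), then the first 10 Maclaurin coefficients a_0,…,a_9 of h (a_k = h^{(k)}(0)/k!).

L = 12 - 7·Dx + Dx^2  (order 2).
h: a_k = -1, -5, -23/2, -101/6, -431/24, -361/24, -7463/720, -30581/5040, -124511/40320, -100921/72576, …
ICs: h(0) = -1, h′(0) = -5.

f: a_k = 1, 3, 9/2, 9/2, 27/8, 81/40, 81/80, 243/560, 729/4480, 243/4480, …
g: a_k = -2, -8, -16, -64/3, -64/3, -256/15, -512/45, -2048/315, -1024/315, -4096/2835, …
h₀=f+g: left-lcm gives L₀, ord ≤ 2.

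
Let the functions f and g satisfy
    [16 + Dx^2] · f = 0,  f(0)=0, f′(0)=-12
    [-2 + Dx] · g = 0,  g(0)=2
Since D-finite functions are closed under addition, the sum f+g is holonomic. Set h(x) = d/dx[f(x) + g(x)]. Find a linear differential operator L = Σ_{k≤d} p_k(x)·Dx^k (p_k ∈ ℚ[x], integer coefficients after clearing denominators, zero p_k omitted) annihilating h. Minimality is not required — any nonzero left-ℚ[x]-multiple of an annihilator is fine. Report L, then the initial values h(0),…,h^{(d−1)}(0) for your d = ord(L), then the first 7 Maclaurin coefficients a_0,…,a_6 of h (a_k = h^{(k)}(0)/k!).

f: a_k = 0, -12, 0, 32, 0, -128/5, 0, …
g: a_k = 2, 4, 4, 8/3, 4/3, 8/15, 8/45, …
Sum ⇒ L₀ = lclm(L_f,L_g) in ℚ(x)⟨Dx⟩.
h=h₀': d/dx-closure on L₀ ⇒ L.
L = 32 - 16·Dx + 2·Dx^2 - Dx^3  (order 3).
h: a_k = -8, 8, 104, 16/3, -376/3, 16/15, 3088/45, …
ICs: h(0) = -8, h′(0) = 8, h′′(0) = 208.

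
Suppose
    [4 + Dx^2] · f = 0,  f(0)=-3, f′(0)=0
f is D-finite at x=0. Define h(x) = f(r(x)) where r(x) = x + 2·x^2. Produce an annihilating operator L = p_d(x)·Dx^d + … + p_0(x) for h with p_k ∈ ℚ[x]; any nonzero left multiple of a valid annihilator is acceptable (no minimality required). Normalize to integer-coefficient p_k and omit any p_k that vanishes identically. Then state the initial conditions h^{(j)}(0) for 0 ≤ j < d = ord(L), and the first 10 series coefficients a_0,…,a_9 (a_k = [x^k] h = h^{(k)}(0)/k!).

L = (4 + 48·x + 192·x^2 + 256·x^3) - 4·Dx + (1 + 4·x)·Dx^2  (order 2).
h: a_k = -3, 0, 6, 24, 22, -16, -716/15, -304/5, -1682/105, 4448/105, …
ICs: h(0) = -3, h′(0) = 0.

f: a_k = -3, 0, 6, 0, -2, 0, 4/15, 0, -2/105, 0, …
h₀=f(r): pull back L_f along r ⇒ L₀.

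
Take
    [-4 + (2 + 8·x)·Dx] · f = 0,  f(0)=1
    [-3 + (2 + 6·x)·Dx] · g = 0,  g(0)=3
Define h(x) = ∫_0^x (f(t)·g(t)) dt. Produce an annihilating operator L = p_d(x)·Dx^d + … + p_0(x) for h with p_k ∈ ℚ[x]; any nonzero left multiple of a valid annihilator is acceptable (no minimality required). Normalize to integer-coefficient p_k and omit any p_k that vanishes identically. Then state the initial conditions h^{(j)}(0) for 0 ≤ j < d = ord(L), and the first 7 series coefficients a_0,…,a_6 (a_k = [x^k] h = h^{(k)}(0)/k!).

L = (-7 - 24·x)·Dx + (2 + 14·x + 24·x^2)·Dx^2  (order 2).
h: a_k = 0, 3, 21/4, -1/8, 21/64, -591/640, 1393/512, …
ICs: h(0) = 0, h′(0) = 3.

f: a_k = 1, 2, -2, 4, -10, 28, -84, …
g: a_k = 3, 9/2, -27/8, 81/16, -1215/128, 5103/256, -45927/1024, …
Product ⇒ symmetric product L₀, ord ≤ 1.
h=∫h₀ ⇒ L = L₀·Dx.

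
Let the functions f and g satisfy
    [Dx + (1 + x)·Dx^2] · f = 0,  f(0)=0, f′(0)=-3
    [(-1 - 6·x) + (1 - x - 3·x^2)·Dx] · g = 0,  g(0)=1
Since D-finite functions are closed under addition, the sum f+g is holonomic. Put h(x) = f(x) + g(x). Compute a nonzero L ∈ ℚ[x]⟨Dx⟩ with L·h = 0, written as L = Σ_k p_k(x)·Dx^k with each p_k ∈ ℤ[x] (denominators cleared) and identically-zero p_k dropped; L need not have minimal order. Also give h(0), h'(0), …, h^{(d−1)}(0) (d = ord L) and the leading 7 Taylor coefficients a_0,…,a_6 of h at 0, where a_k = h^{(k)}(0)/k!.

L = (-58 - 350·x - 636·x^2 - 756·x^3 - 324·x^4)·Dx + (-40 - 364·x - 976·x^2 - 1632·x^3 - 1530·x^4 - 540·x^5)·Dx^2 + (9 + 31·x + 27·x^2 - 115·x^3 - 345·x^4 - 333·x^5 - 108·x^6)·Dx^3  (order 3).
h: a_k = 1, -2, 11/2, 6, 79/4, 197/5, 195/2, …
ICs: h(0) = 1, h′(0) = -2, h′′(0) = 11.

f: a_k = 0, -3, 3/2, -1, 3/4, -3/5, 1/2, …
g: a_k = 1, 1, 4, 7, 19, 40, 97, …
h₀=f+g: left-lcm gives L₀, ord ≤ 3.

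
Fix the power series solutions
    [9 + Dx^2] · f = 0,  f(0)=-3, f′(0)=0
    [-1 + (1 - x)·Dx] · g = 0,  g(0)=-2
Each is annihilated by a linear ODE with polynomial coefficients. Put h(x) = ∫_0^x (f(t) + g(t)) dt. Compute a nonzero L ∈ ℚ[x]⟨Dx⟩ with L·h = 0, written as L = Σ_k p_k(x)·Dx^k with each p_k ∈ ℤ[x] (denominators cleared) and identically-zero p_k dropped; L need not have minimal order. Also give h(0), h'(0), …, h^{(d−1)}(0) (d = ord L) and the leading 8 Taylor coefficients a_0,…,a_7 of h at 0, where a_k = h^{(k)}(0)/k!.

f: a_k = -3, 0, 27/2, 0, -81/8, 0, 243/80, 0, …
g: a_k = -2, -2, -2, -2, -2, -2, -2, -2, …
f+g: L₀ = lclm(L_f,L_g), ord ≤ 2+1.
Integrate: L := L₀·Dx.
L = (-135 + 162·x - 81·x^2)·Dx + (99 - 261·x + 243·x^2 - 81·x^3)·Dx^2 + (-15 + 18·x - 9·x^2)·Dx^3 + (11 - 29·x + 27·x^2 - 9·x^3)·Dx^4  (order 4).
h: a_k = 0, -5, -1, 23/6, -1/2, -97/40, -1/3, 83/560, …
ICs: h(0) = 0, h′(0) = -5, h′′(0) = -2, h′′′(0) = 23.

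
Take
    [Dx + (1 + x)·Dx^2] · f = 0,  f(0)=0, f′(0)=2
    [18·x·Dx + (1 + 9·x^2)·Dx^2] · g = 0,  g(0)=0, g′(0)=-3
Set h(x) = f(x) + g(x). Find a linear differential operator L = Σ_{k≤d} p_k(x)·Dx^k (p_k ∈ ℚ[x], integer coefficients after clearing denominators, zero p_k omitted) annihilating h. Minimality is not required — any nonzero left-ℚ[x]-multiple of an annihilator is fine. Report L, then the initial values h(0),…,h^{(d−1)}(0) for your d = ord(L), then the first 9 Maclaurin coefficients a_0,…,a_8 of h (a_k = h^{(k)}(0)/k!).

L = (-18 - 54·x + 486·x^2 + 162·x^3)·Dx + (-20 - 36·x + 432·x^2 + 972·x^3 + 324·x^4)·Dx^2 + (-1 + 17·x + 18·x^2 + 162·x^3 + 243·x^4 + 81·x^5)·Dx^3  (order 3).
h: a_k = 0, -1, -1, 29/3, -1/2, -241/5, -1/3, 2189/7, -1/4, …
ICs: h(0) = 0, h′(0) = -1, h′′(0) = -2.

f: a_k = 0, 2, -1, 2/3, -1/2, 2/5, -1/3, 2/7, -1/4, …
g: a_k = 0, -3, 0, 9, 0, -243/5, 0, 2187/7, 0, …
h₀=f+g: left-lcm gives L₀, ord ≤ 4.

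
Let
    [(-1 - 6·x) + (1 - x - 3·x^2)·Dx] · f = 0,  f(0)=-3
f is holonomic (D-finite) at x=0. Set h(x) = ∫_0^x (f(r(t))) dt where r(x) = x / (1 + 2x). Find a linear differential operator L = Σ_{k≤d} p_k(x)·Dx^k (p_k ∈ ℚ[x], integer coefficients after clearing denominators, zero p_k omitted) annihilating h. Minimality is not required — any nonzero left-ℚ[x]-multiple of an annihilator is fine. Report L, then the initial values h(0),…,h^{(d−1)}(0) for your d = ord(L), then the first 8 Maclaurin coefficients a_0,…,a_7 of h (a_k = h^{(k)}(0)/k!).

f: a_k = -3, -3, -12, -21, -57, -120, -291, -651, …
f∘r: x↦r, Dx↦Dx/r' in L_f ⇒ L₀.
h=∫₀ˣh₀: take L = L₀·Dx.
L = (1 + 8·x)·Dx + (-1 - 5·x - 5·x^2 + 2·x^3)·Dx^2  (order 2).
h: a_k = 0, -3, -3/2, -2, 15/4, -51/5, 28, -555/7, …
ICs: h(0) = 0, h′(0) = -3.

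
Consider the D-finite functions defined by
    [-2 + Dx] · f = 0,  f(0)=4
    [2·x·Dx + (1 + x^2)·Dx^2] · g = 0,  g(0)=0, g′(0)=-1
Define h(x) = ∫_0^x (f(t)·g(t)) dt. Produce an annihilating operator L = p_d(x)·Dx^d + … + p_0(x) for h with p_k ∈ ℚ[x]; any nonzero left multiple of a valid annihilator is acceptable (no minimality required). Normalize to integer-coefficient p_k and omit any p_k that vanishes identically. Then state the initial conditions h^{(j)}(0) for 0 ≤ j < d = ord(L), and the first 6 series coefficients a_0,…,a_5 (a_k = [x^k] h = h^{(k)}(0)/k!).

L = (4 - 4·x + 4·x^2)·Dx + (-4 + 2·x - 4·x^2)·Dx^2 + (1 + x^2)·Dx^3  (order 3).
h: a_k = 0, 0, -2, -8/3, -5/3, -8/15, …
ICs: h(0) = 0, h′(0) = 0, h′′(0) = -4.

f: a_k = 4, 8, 8, 16/3, 8/3, 16/15, …
g: a_k = 0, -1, 0, 1/3, 0, -1/5, …
L₀ := L_f ⊗_s L_g (sym. prod.), ord ≤ 2.
h=∫₀ˣh₀: take L = L₀·Dx.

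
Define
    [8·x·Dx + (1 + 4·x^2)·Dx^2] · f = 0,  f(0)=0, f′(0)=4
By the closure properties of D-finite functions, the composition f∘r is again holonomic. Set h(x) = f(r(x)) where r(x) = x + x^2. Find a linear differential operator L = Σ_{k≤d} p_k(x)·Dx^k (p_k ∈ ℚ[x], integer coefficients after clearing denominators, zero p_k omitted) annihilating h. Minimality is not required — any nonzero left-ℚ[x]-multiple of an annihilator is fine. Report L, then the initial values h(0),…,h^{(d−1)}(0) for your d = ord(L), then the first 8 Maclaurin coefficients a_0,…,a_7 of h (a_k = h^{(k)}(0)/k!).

f: a_k = 0, 4, 0, -16/3, 0, 64/5, 0, -256/7, …
h₀=f(r): pull back L_f along r ⇒ L₀.
L = (-2 + 8·x + 32·x^2 + 48·x^3 + 24·x^4)·Dx + (1 + 2·x + 4·x^2 + 16·x^3 + 20·x^4 + 8·x^5)·Dx^2  (order 2).
h: a_k = 0, 4, 4, -16/3, -16, -16/5, 176/3, 640/7, …
ICs: h(0) = 0, h′(0) = 4.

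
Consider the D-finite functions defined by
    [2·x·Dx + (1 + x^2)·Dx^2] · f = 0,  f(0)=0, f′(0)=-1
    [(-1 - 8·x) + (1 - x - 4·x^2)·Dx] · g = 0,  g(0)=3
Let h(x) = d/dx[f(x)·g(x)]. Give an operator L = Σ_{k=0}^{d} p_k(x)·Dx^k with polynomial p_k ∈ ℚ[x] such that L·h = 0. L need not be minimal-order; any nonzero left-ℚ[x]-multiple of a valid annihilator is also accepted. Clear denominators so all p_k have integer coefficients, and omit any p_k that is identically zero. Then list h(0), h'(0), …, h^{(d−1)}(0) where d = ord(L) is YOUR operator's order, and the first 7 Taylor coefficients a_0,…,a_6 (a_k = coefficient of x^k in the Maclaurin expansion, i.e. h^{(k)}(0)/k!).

f: a_k = 0, -1, 0, 1/3, 0, -1/5, 0, …
g: a_k = 3, 3, 15, 27, 87, 195, 543, …
Product ⇒ symmetric product L₀, ord ≤ 2.
Derive L from L₀ (diff closure).
L = (86 + 318·x^2 + 96·x^3 + 576·x^4) + (13 + 106·x + 57·x^2 + 334·x^3 + 96·x^4 + 384·x^5)·Dx + (-4 + 3·x + x^2 + 19·x^3 + 53·x^4 + 16·x^5 + 48·x^6)·Dx^2  (order 2).
h: a_k = -3, -6, -42, -104, -413, -5598/5, -3616, …
ICs: h(0) = -3, h′(0) = -6.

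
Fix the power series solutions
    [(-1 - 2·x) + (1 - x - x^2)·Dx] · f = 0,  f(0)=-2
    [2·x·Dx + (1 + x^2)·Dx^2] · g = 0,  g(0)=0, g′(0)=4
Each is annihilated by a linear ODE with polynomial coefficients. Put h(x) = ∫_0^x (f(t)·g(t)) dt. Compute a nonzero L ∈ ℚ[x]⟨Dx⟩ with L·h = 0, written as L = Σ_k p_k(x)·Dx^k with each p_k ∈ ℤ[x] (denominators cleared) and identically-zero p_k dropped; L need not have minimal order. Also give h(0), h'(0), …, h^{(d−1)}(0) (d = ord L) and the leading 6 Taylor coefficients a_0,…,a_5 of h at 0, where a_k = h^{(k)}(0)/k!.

f: a_k = -2, -2, -4, -6, -10, -16, …
g: a_k = 0, 4, 0, -4/3, 0, 4/5, …
h₀=f·g: eliminate ⇒ L₀, order ≤ 1·2.
Integrate: L := L₀·Dx.
L = (2 + 2·x + 6·x^2)·Dx + (2 + 2·x + 4·x^2 + 6·x^3)·Dx^2 + (-1 + x + x^3 + x^4)·Dx^3  (order 3).
h: a_k = 0, 0, -4, -8/3, -10/3, -64/15, …
ICs: h(0) = 0, h′(0) = 0, h′′(0) = -8.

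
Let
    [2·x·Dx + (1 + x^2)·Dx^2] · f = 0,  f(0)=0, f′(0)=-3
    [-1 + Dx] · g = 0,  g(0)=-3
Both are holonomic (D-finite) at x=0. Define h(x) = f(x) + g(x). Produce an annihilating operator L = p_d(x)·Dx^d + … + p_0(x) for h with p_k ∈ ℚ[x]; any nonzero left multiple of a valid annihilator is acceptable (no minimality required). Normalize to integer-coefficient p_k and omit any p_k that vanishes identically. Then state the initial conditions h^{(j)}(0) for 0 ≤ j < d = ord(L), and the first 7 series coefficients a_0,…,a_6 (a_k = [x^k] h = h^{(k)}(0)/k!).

L = (2 - 4·x - 2·x^2)·Dx + (-3 + 3·x + x^2 - x^3)·Dx^2 + (1 + x + x^2 + x^3)·Dx^3  (order 3).
h: a_k = -3, -6, -3/2, 1/2, -1/8, -5/8, -1/240, …
ICs: h(0) = -3, h′(0) = -6, h′′(0) = -3.

f: a_k = 0, -3, 0, 1, 0, -3/5, 0, …
g: a_k = -3, -3, -3/2, -1/2, -1/8, -1/40, -1/240, …
Weyl lclm of L_f,L_g ⇒ L₀ (ord ≤ 3).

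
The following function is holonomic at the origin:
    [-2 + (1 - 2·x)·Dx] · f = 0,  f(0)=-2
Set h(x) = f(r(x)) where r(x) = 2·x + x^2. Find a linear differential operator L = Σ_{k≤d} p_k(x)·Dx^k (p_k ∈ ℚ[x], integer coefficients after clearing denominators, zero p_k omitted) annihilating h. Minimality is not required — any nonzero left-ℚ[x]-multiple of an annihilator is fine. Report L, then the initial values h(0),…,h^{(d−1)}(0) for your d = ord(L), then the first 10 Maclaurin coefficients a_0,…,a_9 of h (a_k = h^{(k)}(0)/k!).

f: a_k = -2, -4, -8, -16, -32, -64, -128, -256, -512, -1024, …
h₀=f(r): pull back L_f along r ⇒ L₀.
L = (4 + 4·x) + (-1 + 4·x + 2·x^2)·Dx  (order 1).
h: a_k = -2, -8, -36, -160, -712, -3168, -14096, -62720, -279072, -1241728, …
ICs: h(0) = -2.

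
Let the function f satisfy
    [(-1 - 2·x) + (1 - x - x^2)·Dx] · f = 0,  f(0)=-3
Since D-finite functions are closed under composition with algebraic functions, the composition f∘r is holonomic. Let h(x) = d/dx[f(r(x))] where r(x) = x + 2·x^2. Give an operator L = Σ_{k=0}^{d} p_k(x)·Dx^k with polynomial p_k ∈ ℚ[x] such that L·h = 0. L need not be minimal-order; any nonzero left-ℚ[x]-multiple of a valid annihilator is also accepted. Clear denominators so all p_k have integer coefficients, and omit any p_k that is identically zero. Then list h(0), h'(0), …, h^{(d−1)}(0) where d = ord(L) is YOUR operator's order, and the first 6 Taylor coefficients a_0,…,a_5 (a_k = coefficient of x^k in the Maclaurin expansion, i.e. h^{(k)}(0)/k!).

f: a_k = -3, -3, -6, -9, -15, -24, …
Change of var in L_f (x↦r) gives L₀.
h₀' ⇒ L via d/dx closure of L₀.
L = (8 + 42·x + 126·x^2 + 208·x^3 + 408·x^4 + 480·x^5 + 320·x^6) + (-1 - 5·x - 3·x^2 + 18·x^3 + 80·x^4 + 120·x^5 + 112·x^6 + 64·x^7)·Dx  (order 1).
h: a_k = -3, -24, -99, -372, -1260, -4266, …
ICs: h(0) = -3.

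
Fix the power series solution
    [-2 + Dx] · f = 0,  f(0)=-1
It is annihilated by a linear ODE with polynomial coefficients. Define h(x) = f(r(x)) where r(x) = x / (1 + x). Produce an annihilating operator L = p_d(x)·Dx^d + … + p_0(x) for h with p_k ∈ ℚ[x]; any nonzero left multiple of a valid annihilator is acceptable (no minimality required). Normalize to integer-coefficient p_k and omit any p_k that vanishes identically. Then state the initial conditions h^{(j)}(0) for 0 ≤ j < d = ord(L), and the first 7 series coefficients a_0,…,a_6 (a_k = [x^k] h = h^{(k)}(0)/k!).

L = -2 + (1 + 2·x + x^2)·Dx  (order 1).
h: a_k = -1, -2, 0, 2/3, -2/3, 2/5, -4/45, …
ICs: h(0) = -1.

f: a_k = -1, -2, -2, -4/3, -2/3, -4/15, -4/45, …
f∘r: x↦r, Dx↦Dx/r' in L_f ⇒ L₀.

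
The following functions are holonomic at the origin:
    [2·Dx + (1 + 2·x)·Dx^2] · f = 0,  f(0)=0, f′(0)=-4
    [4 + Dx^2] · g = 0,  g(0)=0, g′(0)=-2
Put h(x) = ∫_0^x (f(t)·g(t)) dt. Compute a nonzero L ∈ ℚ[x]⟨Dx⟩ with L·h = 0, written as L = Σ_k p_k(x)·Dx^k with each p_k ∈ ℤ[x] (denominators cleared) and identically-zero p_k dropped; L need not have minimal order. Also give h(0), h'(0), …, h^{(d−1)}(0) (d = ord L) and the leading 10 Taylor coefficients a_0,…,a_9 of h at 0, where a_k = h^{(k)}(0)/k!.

f: a_k = 0, -4, 4, -16/3, 8, -64/5, 64/3, -256/7, 64, -1024/9, …
g: a_k = 0, -2, 0, 4/3, 0, -4/15, 0, 8/315, 0, -4/2835, …
f·g: L₀ = L_f ⊗_s L_g, ord ≤ 2·2.
Integrate: L := L₀·Dx.
L = (-48 + 192·x + 1216·x^2 + 2048·x^3 + 1024·x^4)·Dx + (32 + 320·x + 768·x^2 + 512·x^3)·Dx^2 + (160·x + 672·x^2 + 1024·x^3 + 512·x^4)·Dx^3 + (8 + 80·x + 192·x^2 + 128·x^3)·Dx^4 + (3 + 28·x + 92·x^2 + 128·x^3 + 64·x^4)·Dx^5  (order 5).
h: a_k = 0, 0, 0, 8/3, -2, 16/15, -16/9, 176/63, -62/15, 3616/567, …
ICs: h(0) = 0, h′(0) = 0, h′′(0) = 0, h′′′(0) = 16, h′′′′(0) = -48.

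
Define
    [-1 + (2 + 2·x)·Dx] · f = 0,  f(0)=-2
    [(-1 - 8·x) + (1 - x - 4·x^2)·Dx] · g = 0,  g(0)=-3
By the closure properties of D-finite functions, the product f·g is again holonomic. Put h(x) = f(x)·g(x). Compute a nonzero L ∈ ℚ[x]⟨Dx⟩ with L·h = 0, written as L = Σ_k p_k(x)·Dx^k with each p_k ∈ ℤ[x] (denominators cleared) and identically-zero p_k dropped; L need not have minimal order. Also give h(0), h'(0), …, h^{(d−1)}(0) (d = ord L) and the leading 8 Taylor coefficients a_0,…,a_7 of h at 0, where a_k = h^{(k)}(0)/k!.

L = (3 + 17·x + 12·x^2) + (-2 + 10·x^2 + 8·x^3)·Dx  (order 1).
h: a_k = 6, 9, 129/4, 549/8, 12633/64, 60423/128, 645885/512, 3225405/1024, …
ICs: h(0) = 6.

f: a_k = -2, -1, 1/4, -1/8, 5/64, -7/128, 21/512, -33/1024, …
g: a_k = -3, -3, -15, -27, -87, -195, -543, -1323, …
Product ⇒ symmetric product L₀, ord ≤ 1.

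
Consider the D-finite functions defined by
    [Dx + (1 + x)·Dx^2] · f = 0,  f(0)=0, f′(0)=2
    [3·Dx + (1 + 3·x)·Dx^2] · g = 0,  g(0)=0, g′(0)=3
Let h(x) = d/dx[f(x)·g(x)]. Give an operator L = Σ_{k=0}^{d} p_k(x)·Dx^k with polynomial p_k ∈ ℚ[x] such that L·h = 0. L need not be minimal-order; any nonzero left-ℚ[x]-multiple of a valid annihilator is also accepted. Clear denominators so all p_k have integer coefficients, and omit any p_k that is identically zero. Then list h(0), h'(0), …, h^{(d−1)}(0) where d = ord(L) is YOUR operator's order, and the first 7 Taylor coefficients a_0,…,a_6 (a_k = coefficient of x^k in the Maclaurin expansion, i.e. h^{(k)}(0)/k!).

f: a_k = 0, 2, -1, 2/3, -1/2, 2/5, -1/3, …
g: a_k = 0, 3, -9/2, 9, -81/4, 243/5, -243/2, …
Product ⇒ symmetric product L₀, ord ≤ 4.
h₀' ⇒ L via d/dx closure of L₀.
L = (30 + 72·x + 54·x^2) + (76 + 354·x + 540·x^2 + 270·x^3)·Dx + (29 + 200·x + 486·x^2 + 504·x^3 + 189·x^4)·Dx^2 + (2 + 19·x + 68·x^2 + 114·x^3 + 90·x^4 + 27·x^5)·Dx^3  (order 3).
h: a_k = 0, 12, -36, 98, -270, 3807/5, -10934/5, …
ICs: h(0) = 0, h′(0) = 12, h′′(0) = -72.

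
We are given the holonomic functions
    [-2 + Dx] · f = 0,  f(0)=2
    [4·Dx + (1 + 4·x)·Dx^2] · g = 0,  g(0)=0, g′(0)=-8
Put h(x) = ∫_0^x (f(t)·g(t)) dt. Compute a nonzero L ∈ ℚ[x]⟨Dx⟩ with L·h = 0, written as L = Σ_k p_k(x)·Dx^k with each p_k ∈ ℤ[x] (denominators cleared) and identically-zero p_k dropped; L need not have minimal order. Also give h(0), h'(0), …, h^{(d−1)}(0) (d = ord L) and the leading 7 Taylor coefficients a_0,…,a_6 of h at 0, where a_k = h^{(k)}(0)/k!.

L = (-4 + 16·x)·Dx - 16·x·Dx^2 + (1 + 4·x)·Dx^3  (order 3).
h: a_k = 0, 0, -8, 0, -40/3, 128/5, -3344/45, …
ICs: h(0) = 0, h′(0) = 0, h′′(0) = -16.

f: a_k = 2, 4, 4, 8/3, 4/3, 8/15, 8/45, …
g: a_k = 0, -8, 16, -128/3, 128, -2048/5, 4096/3, …
h₀=f·g: eliminate ⇒ L₀, order ≤ 1·2.
h=∫₀ˣh₀: take L = L₀·Dx.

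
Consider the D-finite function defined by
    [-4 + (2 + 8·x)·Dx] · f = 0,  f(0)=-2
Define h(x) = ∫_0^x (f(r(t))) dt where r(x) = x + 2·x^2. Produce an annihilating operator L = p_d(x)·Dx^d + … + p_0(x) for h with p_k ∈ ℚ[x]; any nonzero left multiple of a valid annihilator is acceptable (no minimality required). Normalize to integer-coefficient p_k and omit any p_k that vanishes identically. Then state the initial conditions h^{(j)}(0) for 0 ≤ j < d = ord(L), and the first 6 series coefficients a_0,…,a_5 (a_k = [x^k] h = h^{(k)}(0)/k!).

L = (-2 - 8·x)·Dx + (1 + 4·x + 8·x^2)·Dx^2  (order 2).
h: a_k = 0, -2, -2, -4/3, 2, -12/5, …
ICs: h(0) = 0, h′(0) = -2.

f: a_k = -2, -4, 4, -8, 20, -56, …
h₀=f(r): pull back L_f along r ⇒ L₀.
∫: right-multiply L₀ by Dx.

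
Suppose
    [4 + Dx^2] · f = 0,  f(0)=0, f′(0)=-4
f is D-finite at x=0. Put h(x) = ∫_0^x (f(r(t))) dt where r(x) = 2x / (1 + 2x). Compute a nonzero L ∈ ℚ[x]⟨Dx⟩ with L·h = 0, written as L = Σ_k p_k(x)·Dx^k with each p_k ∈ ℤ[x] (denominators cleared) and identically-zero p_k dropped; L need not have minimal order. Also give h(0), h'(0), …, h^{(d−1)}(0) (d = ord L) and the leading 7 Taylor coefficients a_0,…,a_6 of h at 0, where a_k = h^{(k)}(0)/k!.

f: a_k = 0, -4, 0, 8/3, 0, -8/15, 0, …
L₀ from L_f via x↦r, Dx↦r'^{-1}Dx.
h=∫h₀ ⇒ L = L₀·Dx.
L = 16·Dx + (4 + 24·x + 48·x^2 + 32·x^3)·Dx^2 + (1 + 8·x + 24·x^2 + 32·x^3 + 16·x^4)·Dx^3  (order 3).
h: a_k = 0, 0, -4, 16/3, -8/3, -64/5, 2752/45, …
ICs: h(0) = 0, h′(0) = 0, h′′(0) = -8.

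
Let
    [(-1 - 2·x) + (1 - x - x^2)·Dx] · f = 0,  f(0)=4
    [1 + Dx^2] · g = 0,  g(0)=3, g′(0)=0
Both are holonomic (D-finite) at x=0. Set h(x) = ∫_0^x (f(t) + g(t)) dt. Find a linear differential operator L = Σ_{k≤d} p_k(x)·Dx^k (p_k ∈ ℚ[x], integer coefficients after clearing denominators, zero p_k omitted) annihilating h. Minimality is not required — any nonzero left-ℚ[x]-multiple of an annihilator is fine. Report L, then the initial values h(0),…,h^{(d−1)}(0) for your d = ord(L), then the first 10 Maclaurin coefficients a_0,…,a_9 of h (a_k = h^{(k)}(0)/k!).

f: a_k = 4, 4, 8, 12, 20, 32, 52, 84, 136, 220, …
g: a_k = 3, 0, -3/2, 0, 1/8, 0, -1/240, 0, 1/13440, 0, …
Sum ⇒ L₀ = lclm(L_f,L_g) in ℚ(x)⟨Dx⟩.
h=∫₀ˣh₀: take L = L₀·Dx.
L = (19 + 48·x + 31·x^2 + 24·x^3 + 5·x^4 + 2·x^5)·Dx + (-5 + x + 4·x^2 + 7·x^3 + 6·x^4 + 3·x^5 + x^6)·Dx^2 + (19 + 48·x + 31·x^2 + 24·x^3 + 5·x^4 + 2·x^5)·Dx^3 + (-5 + x + 4·x^2 + 7·x^3 + 6·x^4 + 3·x^5 + x^6)·Dx^4  (order 4).
h: a_k = 0, 7, 2, 13/6, 3, 161/40, 16/3, 12479/1680, 21/2, 1827841/120960, …
ICs: h(0) = 0, h′(0) = 7, h′′(0) = 4, h′′′(0) = 13.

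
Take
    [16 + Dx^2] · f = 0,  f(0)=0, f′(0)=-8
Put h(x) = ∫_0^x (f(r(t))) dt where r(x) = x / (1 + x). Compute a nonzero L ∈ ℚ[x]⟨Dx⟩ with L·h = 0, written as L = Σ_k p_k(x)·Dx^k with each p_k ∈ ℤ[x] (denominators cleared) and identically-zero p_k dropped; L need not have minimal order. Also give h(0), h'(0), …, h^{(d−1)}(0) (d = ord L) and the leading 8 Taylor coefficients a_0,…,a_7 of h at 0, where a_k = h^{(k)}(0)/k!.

f: a_k = 0, -8, 0, 64/3, 0, -256/15, 0, 2048/315, …
L₀ from L_f via x↦r, Dx↦r'^{-1}Dx.
Integrate: L := L₀·Dx.
L = 16·Dx + (2 + 6·x + 6·x^2 + 2·x^3)·Dx^2 + (1 + 4·x + 6·x^2 + 4·x^3 + x^4)·Dx^3  (order 3).
h: a_k = 0, 0, -4, 8/3, 10/3, -56/5, 772/45, -120/7, …
ICs: h(0) = 0, h′(0) = 0, h′′(0) = -8.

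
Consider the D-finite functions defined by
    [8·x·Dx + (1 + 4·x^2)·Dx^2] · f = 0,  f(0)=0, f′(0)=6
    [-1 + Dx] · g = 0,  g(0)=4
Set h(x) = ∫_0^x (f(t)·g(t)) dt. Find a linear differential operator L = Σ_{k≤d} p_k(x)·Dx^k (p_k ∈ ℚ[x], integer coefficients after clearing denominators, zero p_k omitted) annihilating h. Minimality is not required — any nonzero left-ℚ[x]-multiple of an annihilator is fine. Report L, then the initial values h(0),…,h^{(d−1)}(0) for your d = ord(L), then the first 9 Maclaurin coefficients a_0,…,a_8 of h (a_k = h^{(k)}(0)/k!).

L = (1 - 8·x + 4·x^2)·Dx + (-2 + 8·x - 8·x^2)·Dx^2 + (1 + 4·x^2)·Dx^3  (order 3).
h: a_k = 0, 0, 12, 8, -5, -28/5, 103/10, 215/21, -12763/560, …
ICs: h(0) = 0, h′(0) = 0, h′′(0) = 24.

f: a_k = 0, 6, 0, -8, 0, 96/5, 0, -384/7, 0, …
g: a_k = 4, 4, 2, 2/3, 1/6, 1/30, 1/180, 1/1260, 1/10080, …
h₀=f·g: eliminate ⇒ L₀, order ≤ 2·1.
∫: right-multiply L₀ by Dx.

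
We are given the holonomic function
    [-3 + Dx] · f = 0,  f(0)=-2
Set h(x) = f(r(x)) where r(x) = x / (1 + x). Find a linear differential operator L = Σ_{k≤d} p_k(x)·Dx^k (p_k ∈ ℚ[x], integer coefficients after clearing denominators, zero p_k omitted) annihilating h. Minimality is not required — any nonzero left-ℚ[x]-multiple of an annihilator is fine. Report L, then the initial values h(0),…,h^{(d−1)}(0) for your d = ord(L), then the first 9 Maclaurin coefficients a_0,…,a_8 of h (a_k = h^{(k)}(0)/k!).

f: a_k = -2, -6, -9, -9, -27/4, -81/20, -81/40, -243/280, -729/2240, …
Substitute x→r, Dx→(1/r')Dx; clear ⇒ L₀.
L = -3 + (1 + 2·x + x^2)·Dx  (order 1).
h: a_k = -2, -6, -3, 3, -3/4, -21/20, 69/40, -411/280, 1623/2240, …
ICs: h(0) = -2.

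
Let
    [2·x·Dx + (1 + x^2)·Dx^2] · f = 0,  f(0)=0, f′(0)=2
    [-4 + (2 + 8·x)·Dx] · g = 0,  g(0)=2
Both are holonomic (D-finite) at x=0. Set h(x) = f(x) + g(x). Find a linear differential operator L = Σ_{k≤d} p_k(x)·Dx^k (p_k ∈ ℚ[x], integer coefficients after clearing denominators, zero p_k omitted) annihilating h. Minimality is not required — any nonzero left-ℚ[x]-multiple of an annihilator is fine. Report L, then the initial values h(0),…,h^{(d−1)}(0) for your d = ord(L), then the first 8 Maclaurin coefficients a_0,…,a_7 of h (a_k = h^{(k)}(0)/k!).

L = (-4 - 40·x + 12·x^2 + 24·x^3)·Dx + (-14 - 16·x - 50·x^2 + 48·x^3 + 84·x^4)·Dx^2 + (-2 - 6·x + 12·x^2 + 18·x^3 + 14·x^4 + 24·x^5)·Dx^3  (order 3).
h: a_k = 2, 6, -4, 22/3, -20, 282/5, -168, 3694/7, …
ICs: h(0) = 2, h′(0) = 6, h′′(0) = -8.

f: a_k = 0, 2, 0, -2/3, 0, 2/5, 0, -2/7, …
g: a_k = 2, 4, -4, 8, -20, 56, -168, 528, …
L₀ := lclm(L_f,L_g); ord L₀ ≤ 2+1.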